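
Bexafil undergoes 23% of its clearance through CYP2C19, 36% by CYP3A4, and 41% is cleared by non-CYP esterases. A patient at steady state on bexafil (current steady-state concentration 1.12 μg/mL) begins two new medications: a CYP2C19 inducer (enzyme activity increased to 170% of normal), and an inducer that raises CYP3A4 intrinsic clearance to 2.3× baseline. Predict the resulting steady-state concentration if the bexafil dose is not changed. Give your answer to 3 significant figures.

0.688 μg/mL

CYP2C19: 0.23 × 1.7 = 0.391
CYP3A4: 0.36 × 2.3 = 0.828
Other: 0.41 (unchanged)
New clearance relative to baseline: 0.391 + 0.828 + 0.41 = 1.629.
Dividing the baseline by the relative clearance: 1.12 / 1.629 = 0.688 μg/mL.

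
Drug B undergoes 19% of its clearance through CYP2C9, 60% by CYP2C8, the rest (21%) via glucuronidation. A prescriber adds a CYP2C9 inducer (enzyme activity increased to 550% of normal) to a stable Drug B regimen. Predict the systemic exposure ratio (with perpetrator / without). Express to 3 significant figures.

0.539

The CYP2C9 pathway (19% of clearance) is boosted to 5.5× activity: 0.19 × 5.5 = 1.045.
CYP2C8 (60%) and the residual 21% are unaffected.
New clearance relative to baseline: 1.045 + 0.6 + 0.21 = 1.855.
Systemic exposure ratio = CL_old/CL_new = 1 / 1.855 = 0.539.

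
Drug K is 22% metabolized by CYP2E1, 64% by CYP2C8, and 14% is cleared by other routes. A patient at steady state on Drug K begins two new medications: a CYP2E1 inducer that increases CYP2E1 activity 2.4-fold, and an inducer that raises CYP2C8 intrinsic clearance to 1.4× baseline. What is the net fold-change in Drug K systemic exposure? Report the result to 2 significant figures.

0.64

CYP2E1: 0.22 × 2.4 = 0.528
CYP2C8: 0.64 × 1.4 = 0.896
Other: 0.14 (unchanged)
Relative clearance = 0.528 + 0.896 + 0.14 = 1.564.
Because systemic exposure varies inversely with clearance, the combined effect is 1 / 1.564 = 0.64.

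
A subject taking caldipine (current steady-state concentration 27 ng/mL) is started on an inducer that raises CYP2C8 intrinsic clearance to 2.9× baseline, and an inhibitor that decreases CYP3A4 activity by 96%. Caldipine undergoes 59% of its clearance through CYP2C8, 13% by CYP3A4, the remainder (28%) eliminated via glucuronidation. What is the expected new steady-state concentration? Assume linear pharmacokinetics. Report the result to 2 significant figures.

14 ng/mL

The CYP2C8 pathway (59% of clearance) is boosted to 2.9× activity: 0.59 × 2.9 = 1.711.
The CYP3A4 pathway (13% of clearance) is reduced to 0.04× activity: 0.13 × 0.04 = 0.0052.
The remaining 28% of clearance is unaffected.
CL_new/CL_old = 1.711 + 0.0052 + 0.28 = 1.9962.
Dividing the baseline by the relative clearance: 27 / 1.9962 = 14 ng/mL.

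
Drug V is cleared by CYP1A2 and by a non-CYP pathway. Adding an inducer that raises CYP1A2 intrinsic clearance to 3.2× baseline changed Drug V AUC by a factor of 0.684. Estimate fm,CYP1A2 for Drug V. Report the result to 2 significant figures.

0.21

Write x for the fraction cleared via CYP1A2. The observed AUC change means clearance rose to 1/0.684 = 1.462 of baseline.
Only the CYP1A2 route changed, so 1.462 = x·3.2 + (1 − x), giving x = 0.21.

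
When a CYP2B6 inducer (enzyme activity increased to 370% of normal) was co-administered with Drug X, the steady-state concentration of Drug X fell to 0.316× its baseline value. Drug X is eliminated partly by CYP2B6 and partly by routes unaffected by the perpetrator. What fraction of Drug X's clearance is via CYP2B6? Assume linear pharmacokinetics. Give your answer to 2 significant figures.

Let fm be the CYP2B6 fraction. New clearance relative to baseline = fm × 3.7 + (1 − fm).
Steady-state concentration ratio = 1 / (new CL fraction), so new CL fraction = 1 / 0.316 = 3.165.
fm × 3.7 + 1 − fm = 3.165  ⇒  fm × (3.7 − 1) = 2.165  ⇒  fm = 0.80.

0.80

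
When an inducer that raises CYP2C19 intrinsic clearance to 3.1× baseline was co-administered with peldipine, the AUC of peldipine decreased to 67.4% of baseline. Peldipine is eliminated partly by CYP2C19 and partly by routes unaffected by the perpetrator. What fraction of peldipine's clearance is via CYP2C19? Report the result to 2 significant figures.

Write x for the fraction cleared via CYP2C19. The observed AUC change means clearance rose to 1/0.674 = 1.484 of baseline.
Only the CYP2C19 route changed, so 1.484 = x·3.1 + (1 − x), giving x = 0.23.

0.23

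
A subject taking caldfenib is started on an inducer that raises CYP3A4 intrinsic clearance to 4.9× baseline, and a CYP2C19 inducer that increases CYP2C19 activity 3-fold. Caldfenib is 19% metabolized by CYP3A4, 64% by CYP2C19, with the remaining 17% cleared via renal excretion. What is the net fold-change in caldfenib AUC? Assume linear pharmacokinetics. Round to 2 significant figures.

The CYP3A4 pathway (19% of clearance) is boosted to 4.9× activity: 0.19 × 4.9 = 0.931.
The CYP2C19 pathway (64% of clearance) rises to 3× activity: 0.64 × 3 = 1.92.
The remaining 17% of clearance is unaffected.
New clearance relative to baseline: 0.931 + 1.92 + 0.17 = 3.021.
AUC ∝ 1/CL: fold-change = 1 / 3.021 = 0.33.

0.33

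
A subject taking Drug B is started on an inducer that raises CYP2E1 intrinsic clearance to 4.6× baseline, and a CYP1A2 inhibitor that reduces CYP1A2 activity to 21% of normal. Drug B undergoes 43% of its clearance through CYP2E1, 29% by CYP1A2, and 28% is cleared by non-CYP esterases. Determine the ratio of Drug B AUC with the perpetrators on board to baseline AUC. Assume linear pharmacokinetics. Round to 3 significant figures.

The CYP2E1 pathway (43% of clearance) increases to 4.6× activity: 0.43 × 4.6 = 1.978.
The CYP1A2 pathway (29% of clearance) falls to 0.21× activity: 0.29 × 0.21 = 0.0609.
Non-CYP routes (28%) are unchanged.
Relative clearance = 1.978 + 0.0609 + 0.28 = 2.3189.
Net AUC ratio = 1 / 2.3189 = 0.431.

0.431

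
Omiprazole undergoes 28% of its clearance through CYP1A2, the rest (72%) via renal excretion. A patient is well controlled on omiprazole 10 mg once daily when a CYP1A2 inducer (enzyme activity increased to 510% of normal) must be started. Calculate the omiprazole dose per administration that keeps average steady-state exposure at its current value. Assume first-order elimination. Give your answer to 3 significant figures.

The CYP1A2 pathway (28% of clearance) is boosted to 5.1× activity: 0.28 × 5.1 = 1.428.
Non-CYP routes (72%) are unchanged.
Relative clearance = 1.428 + 0.72 = 2.148.
Css,avg = (dose rate)/CL, so holding Css fixed requires dose ∝ CL: 10 × 2.148 = 21.5 mg.

21.5 mg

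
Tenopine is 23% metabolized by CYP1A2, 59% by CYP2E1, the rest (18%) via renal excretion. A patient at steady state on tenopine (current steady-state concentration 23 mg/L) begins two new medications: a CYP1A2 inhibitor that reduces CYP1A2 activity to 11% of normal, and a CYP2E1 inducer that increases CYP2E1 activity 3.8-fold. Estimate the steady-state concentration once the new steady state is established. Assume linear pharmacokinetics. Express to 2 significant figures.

9.4 mg/L

CYP1A2: 0.23 × 0.11 = 0.0253
CYP2E1: 0.59 × 3.8 = 2.242
Other: 0.18 (unchanged)
Relative clearance = 0.0253 + 2.242 + 0.18 = 2.4473.
New steady-state concentration = 23 / 2.4473 = 9.4 mg/L (concentration scales inversely with clearance).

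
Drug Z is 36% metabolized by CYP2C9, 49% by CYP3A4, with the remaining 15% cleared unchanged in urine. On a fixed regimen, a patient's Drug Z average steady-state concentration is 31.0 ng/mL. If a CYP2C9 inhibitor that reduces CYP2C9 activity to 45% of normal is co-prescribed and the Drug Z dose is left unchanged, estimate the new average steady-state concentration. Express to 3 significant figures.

The CYP2C9 pathway (36% of clearance) drops to 0.45× activity: 0.36 × 0.45 = 0.162.
CYP3A4 (49%) and the residual 15% are unaffected.
New clearance relative to baseline: 0.162 + 0.49 + 0.15 = 0.802.
With dosing unchanged, average steady-state concentration scales as 1/CL: 31.0 / 0.802 = 38.7 ng/mL.

38.7 ng/mL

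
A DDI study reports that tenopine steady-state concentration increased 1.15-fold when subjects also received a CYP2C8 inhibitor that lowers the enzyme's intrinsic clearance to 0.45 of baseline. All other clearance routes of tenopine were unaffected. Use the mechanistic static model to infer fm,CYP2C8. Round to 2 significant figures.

Let fm be the CYP2C8 fraction. New clearance relative to baseline = fm × 0.45 + (1 − fm).
Steady-state concentration ratio = 1 / (new CL fraction), so new CL fraction = 1 / 1.15 = 0.8696.
fm × 0.45 + 1 − fm = 0.8696  ⇒  fm × (0.45 − 1) = −0.1304  ⇒  fm = 0.24.

0.24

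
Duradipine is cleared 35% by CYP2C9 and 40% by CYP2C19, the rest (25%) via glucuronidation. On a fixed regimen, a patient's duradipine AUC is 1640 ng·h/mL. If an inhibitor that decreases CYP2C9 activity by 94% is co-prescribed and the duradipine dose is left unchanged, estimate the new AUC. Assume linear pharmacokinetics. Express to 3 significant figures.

2.44 × 10³ ng·h/mL

CYP2C9: 0.35 × 0.06 = 0.021
CYP2C19: 0.4 (unchanged)
Other: 0.25 (unchanged)
CL_new/CL_old = 0.021 + 0.4 + 0.25 = 0.671.
New AUC = baseline ÷ relative clearance = 1640 / 0.671 = 2.44 × 10³ ng·h/mL.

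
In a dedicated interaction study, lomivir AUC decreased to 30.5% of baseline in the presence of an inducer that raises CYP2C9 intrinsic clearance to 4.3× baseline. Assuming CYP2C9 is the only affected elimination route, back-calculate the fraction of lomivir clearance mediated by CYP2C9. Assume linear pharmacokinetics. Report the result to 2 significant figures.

Write x for the fraction cleared via CYP2C9. The observed AUC change means clearance rose to 1/0.305 = 3.279 of baseline.
Setting x·4.3 + (1 − x) = 3.279 and solving: x = (3.279 − 1)/(4.3 − 1) = 0.69.

0.69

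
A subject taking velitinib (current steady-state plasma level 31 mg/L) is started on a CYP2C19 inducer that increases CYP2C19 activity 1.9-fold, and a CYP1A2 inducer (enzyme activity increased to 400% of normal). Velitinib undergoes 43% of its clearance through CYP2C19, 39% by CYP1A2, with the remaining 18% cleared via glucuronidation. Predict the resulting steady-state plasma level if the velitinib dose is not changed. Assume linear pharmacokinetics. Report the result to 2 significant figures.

12 mg/L

The CYP2C19 pathway (43% of clearance) rises to 1.9× activity: 0.43 × 1.9 = 0.817.
The CYP1A2 pathway (39% of clearance) rises to 4× activity: 0.39 × 4 = 1.56.
The remaining 18% of clearance is unaffected.
CL_new/CL_old = 0.817 + 1.56 + 0.18 = 2.557.
New steady-state plasma level = 31 / 2.557 = 12 mg/L (concentration scales inversely with clearance).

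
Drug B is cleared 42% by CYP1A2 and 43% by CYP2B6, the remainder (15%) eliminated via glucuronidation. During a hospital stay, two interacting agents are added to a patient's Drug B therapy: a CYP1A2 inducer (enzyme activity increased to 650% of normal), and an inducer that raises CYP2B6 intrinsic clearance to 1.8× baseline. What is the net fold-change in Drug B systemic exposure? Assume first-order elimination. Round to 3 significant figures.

The CYP1A2 pathway (42% of clearance) rises to 6.5× activity: 0.42 × 6.5 = 2.73.
The CYP2B6 pathway (43% of clearance) is boosted to 1.8× activity: 0.43 × 1.8 = 0.774.
Non-CYP routes (15%) are unchanged.
Relative clearance = 2.73 + 0.774 + 0.15 = 3.654.
Systemic exposure ∝ 1/CL: fold-change = 1 / 3.654 = 0.274.

0.274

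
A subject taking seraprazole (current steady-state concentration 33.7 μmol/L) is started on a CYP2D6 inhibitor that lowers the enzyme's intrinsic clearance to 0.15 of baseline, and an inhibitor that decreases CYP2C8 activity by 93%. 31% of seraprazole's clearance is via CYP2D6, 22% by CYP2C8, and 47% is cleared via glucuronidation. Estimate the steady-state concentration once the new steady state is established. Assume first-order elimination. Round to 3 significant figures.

CYP2D6: 0.31 × 0.15 = 0.0465
CYP2C8: 0.22 × 0.07 = 0.0154
Other: 0.47 (unchanged)
Relative clearance = 0.0465 + 0.0154 + 0.47 = 0.5319.
Dividing the baseline by the relative clearance: 33.7 / 0.5319 = 63.4 μmol/L.

63.4 μmol/L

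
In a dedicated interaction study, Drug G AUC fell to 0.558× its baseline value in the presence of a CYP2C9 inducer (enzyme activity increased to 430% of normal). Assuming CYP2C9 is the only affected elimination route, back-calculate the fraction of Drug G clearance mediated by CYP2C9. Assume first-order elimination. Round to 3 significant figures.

0.240

Write x for the fraction cleared via CYP2C9. The observed AUC change means clearance rose to 1/0.558 = 1.792 of baseline.
Only the CYP2C9 route changed, so 1.792 = x·4.3 + (1 − x), giving x = 0.240.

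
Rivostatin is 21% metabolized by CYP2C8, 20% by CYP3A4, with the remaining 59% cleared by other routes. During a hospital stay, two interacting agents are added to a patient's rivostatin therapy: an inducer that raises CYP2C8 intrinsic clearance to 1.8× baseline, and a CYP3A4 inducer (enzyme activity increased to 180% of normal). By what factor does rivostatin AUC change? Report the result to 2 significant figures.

0.75

CYP2C8: 0.21 × 1.8 = 0.378
CYP3A4: 0.2 × 1.8 = 0.36
Other: 0.59 (unchanged)
Relative clearance = 0.378 + 0.36 + 0.59 = 1.328.
Net AUC ratio = 1 / 1.328 = 0.75.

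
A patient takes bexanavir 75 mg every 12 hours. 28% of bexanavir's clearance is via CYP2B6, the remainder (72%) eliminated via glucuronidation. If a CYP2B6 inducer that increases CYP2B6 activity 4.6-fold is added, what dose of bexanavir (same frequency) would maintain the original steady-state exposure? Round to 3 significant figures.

The CYP2B6 pathway (28% of clearance) increases to 4.6× activity: 0.28 × 4.6 = 1.288.
The remaining 72% of clearance is unaffected.
New clearance relative to baseline: 1.288 + 0.72 = 2.008.
Css,avg = (dose rate)/CL, so holding Css fixed requires dose ∝ CL: 75 × 2.008 = 151 mg.

151 mg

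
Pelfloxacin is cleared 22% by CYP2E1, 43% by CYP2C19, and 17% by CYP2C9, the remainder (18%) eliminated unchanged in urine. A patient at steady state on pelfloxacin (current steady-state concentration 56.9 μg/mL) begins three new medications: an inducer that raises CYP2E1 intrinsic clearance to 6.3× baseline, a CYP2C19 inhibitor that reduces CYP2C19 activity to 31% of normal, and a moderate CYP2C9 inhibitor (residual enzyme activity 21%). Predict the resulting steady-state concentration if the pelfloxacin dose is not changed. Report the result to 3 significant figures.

32.8 μg/mL

The CYP2E1 pathway (22% of clearance) rises to 6.3× activity: 0.22 × 6.3 = 1.386.
The CYP2C19 pathway (43% of clearance) falls to 0.31× activity: 0.43 × 0.31 = 0.1333.
The CYP2C9 pathway (17% of clearance) drops to 0.21× activity: 0.17 × 0.21 = 0.0357.
The remaining 18% of clearance is unaffected.
New clearance relative to baseline: 1.386 + 0.1333 + 0.0357 + 0.18 = 1.735.
Dividing the baseline by the relative clearance: 56.9 / 1.735 = 32.8 μg/mL.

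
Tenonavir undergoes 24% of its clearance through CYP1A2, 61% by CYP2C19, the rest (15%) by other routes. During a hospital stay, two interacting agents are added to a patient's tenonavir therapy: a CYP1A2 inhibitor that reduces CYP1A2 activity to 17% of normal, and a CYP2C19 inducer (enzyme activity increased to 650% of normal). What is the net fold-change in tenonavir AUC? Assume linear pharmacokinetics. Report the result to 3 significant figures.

The CYP1A2 pathway (24% of clearance) falls to 0.17× activity: 0.24 × 0.17 = 0.0408.
The CYP2C19 pathway (61% of clearance) increases to 6.5× activity: 0.61 × 6.5 = 3.965.
Non-CYP routes (15%) are unchanged.
CL_new/CL_old = 0.0408 + 3.965 + 0.15 = 4.1558.
Because AUC varies inversely with clearance, the combined effect is 1 / 4.1558 = 0.241.

0.241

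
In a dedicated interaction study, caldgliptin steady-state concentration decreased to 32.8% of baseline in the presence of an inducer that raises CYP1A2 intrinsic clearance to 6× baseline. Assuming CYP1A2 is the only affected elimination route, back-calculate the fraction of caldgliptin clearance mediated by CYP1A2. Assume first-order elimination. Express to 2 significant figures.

0.41

CL'/CL = 1 / 0.328 = 3.049
6·fm + (1 − fm) = 3.049
fm = (3.049 − 1) / (6 − 1) = 0.41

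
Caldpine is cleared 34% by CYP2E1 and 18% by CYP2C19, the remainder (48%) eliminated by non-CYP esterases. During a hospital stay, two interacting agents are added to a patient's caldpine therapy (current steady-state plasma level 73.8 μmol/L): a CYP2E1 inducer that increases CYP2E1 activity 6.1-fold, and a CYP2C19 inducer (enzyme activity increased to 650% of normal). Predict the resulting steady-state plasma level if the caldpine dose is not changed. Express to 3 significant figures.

19.8 μmol/L

CYP2E1: 0.34 × 6.1 = 2.074
CYP2C19: 0.18 × 6.5 = 1.17
Other: 0.48 (unchanged)
New clearance relative to baseline: 2.074 + 1.17 + 0.48 = 3.724.
Steady-state plasma level ∝ 1/CL: new value = 73.8 / 3.724 = 19.8 μmol/L.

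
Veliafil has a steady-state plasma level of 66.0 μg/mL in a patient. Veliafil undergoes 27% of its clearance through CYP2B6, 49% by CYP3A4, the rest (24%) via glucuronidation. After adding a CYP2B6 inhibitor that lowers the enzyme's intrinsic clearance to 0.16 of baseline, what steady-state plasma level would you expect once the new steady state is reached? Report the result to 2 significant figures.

The CYP2B6 pathway (27% of clearance) drops to 0.16× activity: 0.27 × 0.16 = 0.0432.
CYP3A4 (49%) and the residual 24% are unaffected.
Relative clearance = 0.0432 + 0.49 + 0.24 = 0.7732.
Steady-state plasma level ∝ 1/CL, so new value = 66.0 / 0.7732 = 85 μg/mL.

85 μg/mL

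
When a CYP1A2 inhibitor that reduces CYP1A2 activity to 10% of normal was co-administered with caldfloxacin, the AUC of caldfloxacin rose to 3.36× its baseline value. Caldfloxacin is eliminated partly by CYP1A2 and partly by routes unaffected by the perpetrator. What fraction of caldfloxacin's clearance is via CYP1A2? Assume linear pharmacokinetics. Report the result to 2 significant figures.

0.78

Write x for the fraction cleared via CYP1A2. The observed AUC change means clearance fell to 1/3.36 = 0.2976 of baseline.
Setting x·0.1 + (1 − x) = 0.2976 and solving: x = (0.2976 − 1)/(0.1 − 1) = 0.78.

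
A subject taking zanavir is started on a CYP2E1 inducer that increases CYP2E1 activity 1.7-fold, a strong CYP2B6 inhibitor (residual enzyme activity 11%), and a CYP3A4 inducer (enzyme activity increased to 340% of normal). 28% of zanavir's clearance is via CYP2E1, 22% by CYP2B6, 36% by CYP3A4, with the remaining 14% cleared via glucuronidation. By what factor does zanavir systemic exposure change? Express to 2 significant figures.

The CYP2E1 pathway (28% of clearance) increases to 1.7× activity: 0.28 × 1.7 = 0.476.
The CYP2B6 pathway (22% of clearance) falls to 0.11× activity: 0.22 × 0.11 = 0.0242.
The CYP3A4 pathway (36% of clearance) increases to 3.4× activity: 0.36 × 3.4 = 1.224.
Non-CYP routes (14%) are unchanged.
Relative clearance = 0.476 + 0.0242 + 1.224 + 0.14 = 1.8642.
Net systemic exposure ratio = 1 / 1.8642 = 0.54.

0.54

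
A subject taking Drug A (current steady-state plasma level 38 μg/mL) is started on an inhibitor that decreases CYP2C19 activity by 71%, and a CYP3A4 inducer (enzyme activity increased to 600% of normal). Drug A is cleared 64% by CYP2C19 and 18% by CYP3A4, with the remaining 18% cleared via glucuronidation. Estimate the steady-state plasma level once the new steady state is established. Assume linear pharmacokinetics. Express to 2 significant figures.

The CYP2C19 pathway (64% of clearance) falls to 0.29× activity: 0.64 × 0.29 = 0.1856.
The CYP3A4 pathway (18% of clearance) increases to 6× activity: 0.18 × 6 = 1.08.
Non-CYP routes (18%) are unchanged.
New clearance relative to baseline: 0.1856 + 1.08 + 0.18 = 1.4456.
Steady-state plasma level ∝ 1/CL: new value = 38 / 1.4456 = 26 μg/mL.

26 μg/mL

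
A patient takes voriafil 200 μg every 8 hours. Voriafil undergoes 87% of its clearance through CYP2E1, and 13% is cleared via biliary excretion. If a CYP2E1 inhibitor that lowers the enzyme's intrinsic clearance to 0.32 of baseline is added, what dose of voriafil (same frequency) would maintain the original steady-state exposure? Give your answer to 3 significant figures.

CYP2E1: 0.87 × 0.32 = 0.2784
Other: 0.13 (unchanged)
CL_new/CL_old = 0.2784 + 0.13 = 0.4084.
To maintain the same steady-state level, dose must scale with clearance: new dose = 200 × 0.4084 = 81.7 μg.

81.7 μg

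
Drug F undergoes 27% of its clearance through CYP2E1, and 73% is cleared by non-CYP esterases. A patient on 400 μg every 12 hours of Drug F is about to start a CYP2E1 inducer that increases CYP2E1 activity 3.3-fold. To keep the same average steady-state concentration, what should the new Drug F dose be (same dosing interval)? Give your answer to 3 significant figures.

CYP2E1: 0.27 × 3.3 = 0.891
Other: 0.73 (unchanged)
Relative clearance = 0.891 + 0.73 = 1.621.
Css,avg = (dose rate)/CL, so holding Css fixed requires dose ∝ CL: 400 × 1.621 = 648 μg.

648 μg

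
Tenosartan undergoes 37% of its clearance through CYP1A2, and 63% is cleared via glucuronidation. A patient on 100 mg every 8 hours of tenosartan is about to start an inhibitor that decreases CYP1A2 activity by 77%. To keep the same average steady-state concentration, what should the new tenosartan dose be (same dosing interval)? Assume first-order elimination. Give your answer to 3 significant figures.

The CYP1A2 pathway (37% of clearance) drops to 0.23× activity: 0.37 × 0.23 = 0.0851.
The remaining 63% of clearance is unaffected.
Relative clearance = 0.0851 + 0.63 = 0.7151.
Css,avg = (dose rate)/CL, so holding Css fixed requires dose ∝ CL: 100 × 0.7151 = 71.5 mg.

71.5 mg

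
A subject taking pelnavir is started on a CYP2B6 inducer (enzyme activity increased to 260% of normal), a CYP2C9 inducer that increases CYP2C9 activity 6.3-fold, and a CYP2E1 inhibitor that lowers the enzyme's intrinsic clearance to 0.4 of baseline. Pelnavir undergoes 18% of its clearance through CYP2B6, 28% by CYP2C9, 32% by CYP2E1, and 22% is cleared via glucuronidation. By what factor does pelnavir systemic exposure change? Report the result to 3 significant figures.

CYP2B6: 0.18 × 2.6 = 0.468
CYP2C9: 0.28 × 6.3 = 1.764
CYP2E1: 0.32 × 0.4 = 0.128
Other: 0.22 (unchanged)
CL_new/CL_old = 0.468 + 1.764 + 0.128 + 0.22 = 2.58.
Systemic exposure ∝ 1/CL: fold-change = 1 / 2.58 = 0.388.

0.388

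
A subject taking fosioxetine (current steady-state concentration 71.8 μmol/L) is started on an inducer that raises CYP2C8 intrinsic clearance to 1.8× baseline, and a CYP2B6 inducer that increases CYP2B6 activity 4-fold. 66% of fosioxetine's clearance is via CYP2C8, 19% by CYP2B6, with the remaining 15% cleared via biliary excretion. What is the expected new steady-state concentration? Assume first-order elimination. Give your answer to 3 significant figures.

CYP2C8: 0.66 × 1.8 = 1.188
CYP2B6: 0.19 × 4 = 0.76
Other: 0.15 (unchanged)
Relative clearance = 1.188 + 0.76 + 0.15 = 2.098.
Dividing the baseline by the relative clearance: 71.8 / 2.098 = 34.2 μmol/L.

34.2 μmol/L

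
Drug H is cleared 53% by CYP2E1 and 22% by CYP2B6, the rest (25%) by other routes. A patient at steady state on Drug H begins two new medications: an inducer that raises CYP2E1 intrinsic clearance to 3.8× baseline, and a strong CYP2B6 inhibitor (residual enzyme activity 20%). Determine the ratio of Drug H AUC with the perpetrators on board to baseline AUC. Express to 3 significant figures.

0.433

CYP2E1: 0.53 × 3.8 = 2.014
CYP2B6: 0.22 × 0.2 = 0.044
Other: 0.25 (unchanged)
New clearance relative to baseline: 2.014 + 0.044 + 0.25 = 2.308.
Because AUC varies inversely with clearance, the combined effect is 1 / 2.308 = 0.433.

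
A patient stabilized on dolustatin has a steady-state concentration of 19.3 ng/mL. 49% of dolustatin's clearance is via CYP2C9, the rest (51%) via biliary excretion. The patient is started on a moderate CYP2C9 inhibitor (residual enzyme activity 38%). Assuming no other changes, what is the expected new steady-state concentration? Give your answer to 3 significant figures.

The CYP2C9 pathway (49% of clearance) falls to 0.38× activity: 0.49 × 0.38 = 0.1862.
The remaining 51% of clearance is unaffected.
CL_new/CL_old = 0.1862 + 0.51 = 0.6962.
Steady-state concentration ∝ 1/CL, so new value = 19.3 / 0.6962 = 27.7 ng/mL.

27.7 ng/mL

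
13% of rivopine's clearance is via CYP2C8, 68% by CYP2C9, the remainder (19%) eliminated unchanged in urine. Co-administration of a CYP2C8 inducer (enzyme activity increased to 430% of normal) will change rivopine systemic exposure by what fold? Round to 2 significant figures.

The CYP2C8 pathway (13% of clearance) rises to 4.3× activity: 0.13 × 4.3 = 0.559.
CYP2C9 (68%) and the residual 19% are unaffected.
New clearance relative to baseline: 0.559 + 0.68 + 0.19 = 1.429.
Since systemic exposure ∝ 1/CL, the ratio is 1 / 1.429 = 0.70.

0.70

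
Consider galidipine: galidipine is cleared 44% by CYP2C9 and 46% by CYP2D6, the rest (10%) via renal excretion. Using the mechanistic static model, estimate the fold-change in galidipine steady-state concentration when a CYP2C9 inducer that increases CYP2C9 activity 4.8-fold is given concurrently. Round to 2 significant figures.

0.37

The CYP2C9 pathway (44% of clearance) is boosted to 4.8× activity: 0.44 × 4.8 = 2.112.
CYP2D6 (46%) and the residual 10% are unaffected.
New clearance relative to baseline: 2.112 + 0.46 + 0.1 = 2.672.
Since steady-state concentration ∝ 1/CL, the ratio is 1 / 2.672 = 0.37.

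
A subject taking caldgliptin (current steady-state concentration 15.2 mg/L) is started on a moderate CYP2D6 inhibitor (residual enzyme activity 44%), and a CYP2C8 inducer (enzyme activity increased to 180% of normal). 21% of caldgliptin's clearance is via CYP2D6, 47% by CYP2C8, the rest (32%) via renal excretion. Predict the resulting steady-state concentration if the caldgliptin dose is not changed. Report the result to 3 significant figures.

12.1 mg/L

CYP2D6: 0.21 × 0.44 = 0.0924
CYP2C8: 0.47 × 1.8 = 0.846
Other: 0.32 (unchanged)
New clearance relative to baseline: 0.0924 + 0.846 + 0.32 = 1.2584.
Steady-state concentration ∝ 1/CL: new value = 15.2 / 1.2584 = 12.1 mg/L.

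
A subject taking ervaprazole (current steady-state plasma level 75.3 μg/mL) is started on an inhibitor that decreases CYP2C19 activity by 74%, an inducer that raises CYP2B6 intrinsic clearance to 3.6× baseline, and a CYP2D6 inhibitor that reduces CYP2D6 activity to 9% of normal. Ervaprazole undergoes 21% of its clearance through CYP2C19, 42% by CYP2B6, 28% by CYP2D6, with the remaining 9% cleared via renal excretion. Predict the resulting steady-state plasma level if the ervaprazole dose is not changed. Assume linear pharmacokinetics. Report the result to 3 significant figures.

CYP2C19: 0.21 × 0.26 = 0.0546
CYP2B6: 0.42 × 3.6 = 1.512
CYP2D6: 0.28 × 0.09 = 0.0252
Other: 0.09 (unchanged)
Relative clearance = 0.0546 + 1.512 + 0.0252 + 0.09 = 1.6818.
Steady-state plasma level ∝ 1/CL: new value = 75.3 / 1.6818 = 44.8 μg/mL.

44.8 μg/mL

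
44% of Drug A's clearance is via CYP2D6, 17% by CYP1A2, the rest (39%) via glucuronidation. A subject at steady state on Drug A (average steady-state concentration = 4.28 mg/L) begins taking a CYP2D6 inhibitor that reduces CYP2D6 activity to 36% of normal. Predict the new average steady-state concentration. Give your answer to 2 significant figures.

CYP2D6: 0.44 × 0.36 = 0.1584
CYP1A2: 0.17 (unchanged)
Other: 0.39 (unchanged)
New clearance relative to baseline: 0.1584 + 0.17 + 0.39 = 0.7184.
With dosing unchanged, average steady-state concentration scales as 1/CL: 4.28 / 0.7184 = 6.0 mg/L.

6.0 mg/L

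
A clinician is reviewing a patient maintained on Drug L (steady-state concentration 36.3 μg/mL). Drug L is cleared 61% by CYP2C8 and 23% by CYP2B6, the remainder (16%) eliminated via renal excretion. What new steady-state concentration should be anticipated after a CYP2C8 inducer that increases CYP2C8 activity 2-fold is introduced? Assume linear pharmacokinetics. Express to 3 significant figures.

The CYP2C8 pathway (61% of clearance) is boosted to 2× activity: 0.61 × 2 = 1.22.
CYP2B6 (23%) and the residual 16% are unaffected.
New clearance relative to baseline: 1.22 + 0.23 + 0.16 = 1.61.
Steady-state concentration ∝ 1/CL, so new value = 36.3 / 1.61 = 22.5 μg/mL.

22.5 μg/mL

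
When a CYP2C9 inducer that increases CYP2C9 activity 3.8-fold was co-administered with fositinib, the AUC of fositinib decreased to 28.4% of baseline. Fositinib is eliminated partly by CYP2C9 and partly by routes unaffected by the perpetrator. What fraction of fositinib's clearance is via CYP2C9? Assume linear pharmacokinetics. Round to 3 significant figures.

CL'/CL = 1 / 0.284 = 3.521
3.8·fm + (1 − fm) = 3.521
fm = (3.521 − 1) / (3.8 − 1) = 0.900

0.900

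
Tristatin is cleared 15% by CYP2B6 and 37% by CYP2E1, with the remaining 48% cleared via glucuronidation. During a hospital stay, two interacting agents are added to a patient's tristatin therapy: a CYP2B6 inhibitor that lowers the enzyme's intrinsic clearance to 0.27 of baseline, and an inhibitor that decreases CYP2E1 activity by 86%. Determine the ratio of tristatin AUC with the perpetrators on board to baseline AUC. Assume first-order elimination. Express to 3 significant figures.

1.75

CYP2B6: 0.15 × 0.27 = 0.0405
CYP2E1: 0.37 × 0.14 = 0.0518
Other: 0.48 (unchanged)
CL_new/CL_old = 0.0405 + 0.0518 + 0.48 = 0.5723.
Because AUC varies inversely with clearance, the combined effect is 1 / 0.5723 = 1.75.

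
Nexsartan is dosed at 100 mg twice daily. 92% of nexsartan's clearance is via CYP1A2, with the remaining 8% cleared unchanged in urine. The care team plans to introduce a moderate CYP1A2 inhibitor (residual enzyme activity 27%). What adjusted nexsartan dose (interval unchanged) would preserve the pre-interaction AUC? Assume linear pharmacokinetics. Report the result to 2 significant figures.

33 mg

The CYP1A2 pathway (92% of clearance) drops to 0.27× activity: 0.92 × 0.27 = 0.2484.
Non-CYP routes (8%) are unchanged.
CL_new/CL_old = 0.2484 + 0.08 = 0.3284.
To maintain the same steady-state level, dose must scale with clearance: new dose = 100 × 0.3284 = 33 mg.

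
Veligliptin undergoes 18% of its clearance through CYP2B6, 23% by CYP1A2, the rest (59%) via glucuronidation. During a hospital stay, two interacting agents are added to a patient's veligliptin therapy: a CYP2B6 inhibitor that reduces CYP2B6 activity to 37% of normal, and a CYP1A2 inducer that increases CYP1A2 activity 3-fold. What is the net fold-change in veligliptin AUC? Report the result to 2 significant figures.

The CYP2B6 pathway (18% of clearance) falls to 0.37× activity: 0.18 × 0.37 = 0.0666.
The CYP1A2 pathway (23% of clearance) increases to 3× activity: 0.23 × 3 = 0.69.
Non-CYP routes (59%) are unchanged.
New clearance relative to baseline: 0.0666 + 0.69 + 0.59 = 1.3466.
Because AUC varies inversely with clearance, the combined effect is 1 / 1.3466 = 0.74.

0.74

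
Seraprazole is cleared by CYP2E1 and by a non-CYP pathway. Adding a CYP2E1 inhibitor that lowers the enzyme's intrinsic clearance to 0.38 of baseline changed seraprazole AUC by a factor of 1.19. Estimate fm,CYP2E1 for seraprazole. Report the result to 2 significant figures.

Write x for the fraction cleared via CYP2E1. The observed AUC change means clearance fell to 1/1.19 = 0.8403 of baseline.
Only the CYP2E1 route changed, so 0.8403 = x·0.38 + (1 − x), giving x = 0.26.

0.26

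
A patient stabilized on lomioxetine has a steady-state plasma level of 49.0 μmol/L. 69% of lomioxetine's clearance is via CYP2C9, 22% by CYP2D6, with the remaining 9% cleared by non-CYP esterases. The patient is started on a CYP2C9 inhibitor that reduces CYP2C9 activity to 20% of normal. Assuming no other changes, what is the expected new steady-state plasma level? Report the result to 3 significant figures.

The CYP2C9 pathway (69% of clearance) is reduced to 0.2× activity: 0.69 × 0.2 = 0.138.
CYP2D6 (22%) and the residual 9% are unaffected.
New clearance relative to baseline: 0.138 + 0.22 + 0.09 = 0.448.
New steady-state plasma level = baseline ÷ relative clearance = 49.0 / 0.448 = 109 μmol/L.

109 μmol/L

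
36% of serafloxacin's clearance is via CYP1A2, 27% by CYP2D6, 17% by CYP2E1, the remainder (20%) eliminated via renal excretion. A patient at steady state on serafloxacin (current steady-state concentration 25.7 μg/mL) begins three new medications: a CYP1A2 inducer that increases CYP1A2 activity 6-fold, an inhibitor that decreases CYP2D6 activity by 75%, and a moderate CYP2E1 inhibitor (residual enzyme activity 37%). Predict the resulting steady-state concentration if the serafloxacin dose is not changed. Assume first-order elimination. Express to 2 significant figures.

10 μg/mL

The CYP1A2 pathway (36% of clearance) rises to 6× activity: 0.36 × 6 = 2.16.
The CYP2D6 pathway (27% of clearance) falls to 0.25× activity: 0.27 × 0.25 = 0.0675.
The CYP2E1 pathway (17% of clearance) is reduced to 0.37× activity: 0.17 × 0.37 = 0.0629.
The remaining 20% of clearance is unaffected.
CL_new/CL_old = 2.16 + 0.0675 + 0.0629 + 0.2 = 2.4904.
New steady-state concentration = 25.7 / 2.4904 = 10 μg/mL (concentration scales inversely with clearance).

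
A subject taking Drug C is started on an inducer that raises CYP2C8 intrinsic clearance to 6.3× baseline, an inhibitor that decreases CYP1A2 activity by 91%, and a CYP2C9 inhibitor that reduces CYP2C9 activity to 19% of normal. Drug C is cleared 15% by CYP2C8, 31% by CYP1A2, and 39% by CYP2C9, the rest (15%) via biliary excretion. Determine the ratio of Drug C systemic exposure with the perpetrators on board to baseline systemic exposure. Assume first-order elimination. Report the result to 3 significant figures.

The CYP2C8 pathway (15% of clearance) rises to 6.3× activity: 0.15 × 6.3 = 0.945.
The CYP1A2 pathway (31% of clearance) drops to 0.09× activity: 0.31 × 0.09 = 0.0279.
The CYP2C9 pathway (39% of clearance) drops to 0.19× activity: 0.39 × 0.19 = 0.0741.
The remaining 15% of clearance is unaffected.
CL_new/CL_old = 0.945 + 0.0279 + 0.0741 + 0.15 = 1.197.
Systemic exposure ∝ 1/CL: fold-change = 1 / 1.197 = 0.835.

0.835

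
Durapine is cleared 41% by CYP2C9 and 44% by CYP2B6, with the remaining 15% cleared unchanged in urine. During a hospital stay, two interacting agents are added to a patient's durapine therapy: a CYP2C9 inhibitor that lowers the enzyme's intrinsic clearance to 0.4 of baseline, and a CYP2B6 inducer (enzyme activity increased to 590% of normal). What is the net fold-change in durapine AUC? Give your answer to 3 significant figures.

0.344

The CYP2C9 pathway (41% of clearance) drops to 0.4× activity: 0.41 × 0.4 = 0.164.
The CYP2B6 pathway (44% of clearance) is boosted to 5.9× activity: 0.44 × 5.9 = 2.596.
Non-CYP routes (15%) are unchanged.
Relative clearance = 0.164 + 2.596 + 0.15 = 2.91.
Net AUC ratio = 1 / 2.91 = 0.344.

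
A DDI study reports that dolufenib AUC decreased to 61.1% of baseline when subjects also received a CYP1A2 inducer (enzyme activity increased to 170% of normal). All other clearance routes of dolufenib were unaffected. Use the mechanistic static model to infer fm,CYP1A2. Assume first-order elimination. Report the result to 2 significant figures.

0.91

Let x = fm,CYP1A2. Because AUC ∝ 1/CL, relative clearance rose to 1/0.611 = 1.637.
Setting x·1.7 + (1 − x) = 1.637 and solving: x = (1.637 − 1)/(1.7 − 1) = 0.91.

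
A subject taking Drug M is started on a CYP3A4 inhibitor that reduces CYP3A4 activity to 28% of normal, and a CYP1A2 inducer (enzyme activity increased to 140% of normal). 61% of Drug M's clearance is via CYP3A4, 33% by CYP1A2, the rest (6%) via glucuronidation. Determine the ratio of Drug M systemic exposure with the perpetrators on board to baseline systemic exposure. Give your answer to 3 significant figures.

The CYP3A4 pathway (61% of clearance) falls to 0.28× activity: 0.61 × 0.28 = 0.1708.
The CYP1A2 pathway (33% of clearance) is boosted to 1.4× activity: 0.33 × 1.4 = 0.462.
Non-CYP routes (6%) are unchanged.
New clearance relative to baseline: 0.1708 + 0.462 + 0.06 = 0.6928.
Net systemic exposure ratio = 1 / 0.6928 = 1.44.

1.44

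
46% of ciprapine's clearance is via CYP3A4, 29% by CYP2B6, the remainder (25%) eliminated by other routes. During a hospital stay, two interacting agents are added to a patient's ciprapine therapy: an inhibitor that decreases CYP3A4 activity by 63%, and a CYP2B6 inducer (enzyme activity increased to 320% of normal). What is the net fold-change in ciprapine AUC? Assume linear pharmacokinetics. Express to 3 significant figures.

The CYP3A4 pathway (46% of clearance) is reduced to 0.37× activity: 0.46 × 0.37 = 0.1702.
The CYP2B6 pathway (29% of clearance) increases to 3.2× activity: 0.29 × 3.2 = 0.928.
Non-CYP routes (25%) are unchanged.
Relative clearance = 0.1702 + 0.928 + 0.25 = 1.3482.
Because AUC varies inversely with clearance, the combined effect is 1 / 1.3482 = 0.742.

0.742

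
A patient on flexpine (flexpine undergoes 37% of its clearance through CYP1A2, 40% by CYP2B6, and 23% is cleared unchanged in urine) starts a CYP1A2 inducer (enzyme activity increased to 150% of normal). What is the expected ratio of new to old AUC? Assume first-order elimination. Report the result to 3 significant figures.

The CYP1A2 pathway (37% of clearance) rises to 1.5× activity: 0.37 × 1.5 = 0.555.
CYP2B6 (40%) and the residual 23% are unaffected.
Relative clearance = 0.555 + 0.4 + 0.23 = 1.185.
AUC is inversely proportional to clearance, so the fold-change is 1 / 1.185 = 0.844.

0.844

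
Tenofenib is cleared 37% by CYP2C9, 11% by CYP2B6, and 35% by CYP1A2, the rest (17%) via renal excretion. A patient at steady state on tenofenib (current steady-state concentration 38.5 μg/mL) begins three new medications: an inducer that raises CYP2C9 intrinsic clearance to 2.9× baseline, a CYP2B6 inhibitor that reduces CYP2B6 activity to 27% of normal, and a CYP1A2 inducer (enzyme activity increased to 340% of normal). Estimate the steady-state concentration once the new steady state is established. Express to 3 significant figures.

CYP2C9: 0.37 × 2.9 = 1.073
CYP2B6: 0.11 × 0.27 = 0.0297
CYP1A2: 0.35 × 3.4 = 1.19
Other: 0.17 (unchanged)
Relative clearance = 1.073 + 0.0297 + 1.19 + 0.17 = 2.4627.
New steady-state concentration = 38.5 / 2.4627 = 15.6 μg/mL (concentration scales inversely with clearance).

15.6 μg/mL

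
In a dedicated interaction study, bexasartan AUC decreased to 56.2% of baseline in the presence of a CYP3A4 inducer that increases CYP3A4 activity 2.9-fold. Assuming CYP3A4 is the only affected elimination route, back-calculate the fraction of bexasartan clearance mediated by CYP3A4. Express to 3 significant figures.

0.410

Write x for the fraction cleared via CYP3A4. The observed AUC change means clearance rose to 1/0.562 = 1.779 of baseline.
Only the CYP3A4 route changed, so 1.779 = x·2.9 + (1 − x), giving x = 0.410.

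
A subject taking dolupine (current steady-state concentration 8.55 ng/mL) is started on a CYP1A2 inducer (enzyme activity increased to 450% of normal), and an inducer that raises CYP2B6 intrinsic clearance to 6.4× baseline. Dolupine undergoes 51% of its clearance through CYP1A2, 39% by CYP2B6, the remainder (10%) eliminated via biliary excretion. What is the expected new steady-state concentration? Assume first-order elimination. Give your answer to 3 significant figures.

1.75 ng/mL

CYP1A2: 0.51 × 4.5 = 2.295
CYP2B6: 0.39 × 6.4 = 2.496
Other: 0.1 (unchanged)
CL_new/CL_old = 2.295 + 2.496 + 0.1 = 4.891.
Steady-state concentration ∝ 1/CL: new value = 8.55 / 4.891 = 1.75 ng/mL.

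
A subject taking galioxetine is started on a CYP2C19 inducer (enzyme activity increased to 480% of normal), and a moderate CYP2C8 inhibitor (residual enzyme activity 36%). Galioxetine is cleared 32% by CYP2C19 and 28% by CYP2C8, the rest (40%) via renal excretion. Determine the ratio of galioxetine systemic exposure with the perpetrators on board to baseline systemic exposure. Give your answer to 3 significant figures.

0.491

The CYP2C19 pathway (32% of clearance) rises to 4.8× activity: 0.32 × 4.8 = 1.536.
The CYP2C8 pathway (28% of clearance) drops to 0.36× activity: 0.28 × 0.36 = 0.1008.
The remaining 40% of clearance is unaffected.
New clearance relative to baseline: 1.536 + 0.1008 + 0.4 = 2.0368.
Because systemic exposure varies inversely with clearance, the combined effect is 1 / 2.0368 = 0.491.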